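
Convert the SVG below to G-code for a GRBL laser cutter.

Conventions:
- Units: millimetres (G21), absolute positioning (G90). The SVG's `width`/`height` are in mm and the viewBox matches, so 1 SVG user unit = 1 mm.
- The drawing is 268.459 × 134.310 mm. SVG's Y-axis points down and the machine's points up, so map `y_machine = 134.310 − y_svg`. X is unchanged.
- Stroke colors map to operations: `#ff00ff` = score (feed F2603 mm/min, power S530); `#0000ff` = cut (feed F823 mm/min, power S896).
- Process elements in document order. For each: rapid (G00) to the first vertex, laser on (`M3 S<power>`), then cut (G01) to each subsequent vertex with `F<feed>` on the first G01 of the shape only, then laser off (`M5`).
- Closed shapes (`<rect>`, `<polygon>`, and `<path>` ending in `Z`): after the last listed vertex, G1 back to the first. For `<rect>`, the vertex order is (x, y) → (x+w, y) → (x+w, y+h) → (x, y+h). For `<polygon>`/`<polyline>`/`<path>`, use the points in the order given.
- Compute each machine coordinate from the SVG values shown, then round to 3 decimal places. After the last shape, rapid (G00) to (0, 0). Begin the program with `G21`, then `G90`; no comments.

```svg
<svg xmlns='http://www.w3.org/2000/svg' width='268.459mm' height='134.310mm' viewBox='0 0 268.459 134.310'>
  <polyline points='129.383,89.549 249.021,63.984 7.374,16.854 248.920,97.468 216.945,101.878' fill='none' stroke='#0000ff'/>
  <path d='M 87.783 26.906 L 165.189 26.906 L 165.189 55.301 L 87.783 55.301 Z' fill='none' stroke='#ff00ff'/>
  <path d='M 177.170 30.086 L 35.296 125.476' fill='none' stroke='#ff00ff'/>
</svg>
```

1 u = 1 mm; y_m = 134.310 − y.

[1] `<polyline>` open polyline, #0000ff→cut S896 F823: (129.383,44.761) → (249.021,70.326) → (7.374,117.456) → (248.920,36.842) → (216.945,32.432)

[2] `<path>` rectangle, #ff00ff→score S530 F2603: (87.783,107.404) → (165.189,107.404) → (165.189,79.009) → (87.783,79.009) → (87.783,107.404) (closed)

[3] `<path>` line segment, #ff00ff→score S530 F2603: (177.170,104.224) → (35.296,8.834)

G21
G90
G00 X129.383 Y44.761
M3 S896
G01 X249.021 Y70.326 F823
G01 X7.374 Y117.456
G01 X248.920 Y36.842
G01 X216.945 Y32.432
M5
G00 X87.783 Y107.404
M3 S530
G01 X165.189 Y107.404 F2603
G01 X165.189 Y79.009
G01 X87.783 Y79.009
G01 X87.783 Y107.404
M5
G00 X177.170 Y104.224
M3 S530
G01 X35.296 Y8.834 F2603
M5
G00 X0.000 Y0.000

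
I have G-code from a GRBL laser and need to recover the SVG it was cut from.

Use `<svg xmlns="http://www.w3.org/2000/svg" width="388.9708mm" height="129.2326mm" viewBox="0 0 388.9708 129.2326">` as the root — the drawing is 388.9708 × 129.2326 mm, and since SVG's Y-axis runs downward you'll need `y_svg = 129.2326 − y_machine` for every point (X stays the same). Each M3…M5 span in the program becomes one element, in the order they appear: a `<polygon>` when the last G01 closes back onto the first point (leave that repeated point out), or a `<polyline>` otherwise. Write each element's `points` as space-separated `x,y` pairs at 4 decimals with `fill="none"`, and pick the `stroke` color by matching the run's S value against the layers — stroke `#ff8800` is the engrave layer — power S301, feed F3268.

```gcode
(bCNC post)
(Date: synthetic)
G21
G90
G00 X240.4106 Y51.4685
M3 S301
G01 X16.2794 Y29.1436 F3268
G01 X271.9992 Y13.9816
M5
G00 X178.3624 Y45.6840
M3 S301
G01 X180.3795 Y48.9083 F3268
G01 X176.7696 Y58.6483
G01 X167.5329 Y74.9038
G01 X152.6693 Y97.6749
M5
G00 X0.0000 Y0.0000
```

<svg xmlns="http://www.w3.org/2000/svg" width="388.9708mm" height="129.2326mm" viewBox="0 0 388.9708 129.2326">
  <polyline points="240.4106,77.7641 16.2794,100.0890 271.9992,115.2510" fill="none" stroke="#ff8800"/>
  <polyline points="178.3624,83.5486 180.3795,80.3243 176.7696,70.5843 167.5329,54.3288 152.6693,31.5577" fill="none" stroke="#ff8800"/>
</svg>

Machine Y-up, SVG Y-down with viewBox height 129.2326, so y_svg = 129.2326 − y_machine; X carries over. Every run uses S301, so all elements get stroke `#ff8800` (engrave).

Run 1: The run is open, so emit a `<polyline>` with points (Y-flipped): 240.4106,77.7641 16.2794,100.0890 271.9992,115.2510.

Run 2: The run is open, so emit a `<polyline>` with points (Y-flipped): 178.3624,83.5486 180.3795,80.3243 176.7696,70.5843 167.5329,54.3288 152.6693,31.5577.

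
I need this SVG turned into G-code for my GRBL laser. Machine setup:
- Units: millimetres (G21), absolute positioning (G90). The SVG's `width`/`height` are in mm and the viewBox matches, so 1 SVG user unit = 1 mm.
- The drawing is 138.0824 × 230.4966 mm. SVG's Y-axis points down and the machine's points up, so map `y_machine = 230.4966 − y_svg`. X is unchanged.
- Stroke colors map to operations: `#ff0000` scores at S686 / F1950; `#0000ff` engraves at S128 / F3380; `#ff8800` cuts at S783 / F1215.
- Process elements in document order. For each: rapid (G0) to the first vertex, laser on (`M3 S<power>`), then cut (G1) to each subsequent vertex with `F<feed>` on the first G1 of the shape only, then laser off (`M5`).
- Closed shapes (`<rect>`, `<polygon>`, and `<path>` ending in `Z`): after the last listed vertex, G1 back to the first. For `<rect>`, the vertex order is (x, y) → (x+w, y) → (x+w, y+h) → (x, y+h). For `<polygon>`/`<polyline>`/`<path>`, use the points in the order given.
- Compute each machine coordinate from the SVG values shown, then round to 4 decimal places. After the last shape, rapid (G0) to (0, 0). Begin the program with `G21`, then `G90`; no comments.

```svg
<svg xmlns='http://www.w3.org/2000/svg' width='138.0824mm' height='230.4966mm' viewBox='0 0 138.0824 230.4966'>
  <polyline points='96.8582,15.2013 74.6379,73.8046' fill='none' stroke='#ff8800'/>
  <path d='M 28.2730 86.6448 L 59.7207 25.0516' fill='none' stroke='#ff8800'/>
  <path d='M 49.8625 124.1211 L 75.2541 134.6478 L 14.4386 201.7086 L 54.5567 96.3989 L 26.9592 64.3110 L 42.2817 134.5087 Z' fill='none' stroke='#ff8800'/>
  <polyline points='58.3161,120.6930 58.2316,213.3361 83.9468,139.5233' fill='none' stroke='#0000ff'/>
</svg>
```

G21
G90
G0 X96.8582 Y215.2953
M3 S783
G1 X74.6379 Y156.6920 F1215
M5
G0 X28.2730 Y143.8518
M3 S783
G1 X59.7207 Y205.4450 F1215
M5
G0 X49.8625 Y106.3755
M3 S783
G1 X75.2541 Y95.8488 F1215
G1 X14.4386 Y28.7880
G1 X54.5567 Y134.0977
G1 X26.9592 Y166.1856
G1 X42.2817 Y95.9879
G1 X49.8625 Y106.3755
M5
G0 X58.3161 Y109.8036
M3 S128
G1 X58.2316 Y17.1605 F3380
G1 X83.9468 Y90.9733
M5
G0 X0.0000 Y0.0000

Since the viewBox matches the mm dimensions, user units are millimetres directly. The only transform is the Y-flip y_m = 230.4966 − y_svg.

Shape 1 is a line segment drawn with `<polyline>`. Its stroke #ff8800 means cut at S783, F1215. After flipping Y the toolpath is (96.8582,215.2953) → (74.6379,156.6920).

Shape 2 is a line segment drawn with `<path>`. Its stroke #ff8800 means cut at S783, F1215. After flipping Y the toolpath is (28.2730,143.8518) → (59.7207,205.4450).

Shape 3 is a closed polygon drawn with `<path>`. Its stroke #ff8800 means cut at S783, F1215. After flipping Y the toolpath is (49.8625,106.3755) → (75.2541,95.8488) → (14.4386,28.7880) → (54.5567,134.0977) → (26.9592,166.1856) → (42.2817,95.9879) → (49.8625,106.3755), returning to the start.

Shape 4 is a open polyline drawn with `<polyline>`. Its stroke #0000ff means engrave at S128, F3380. After flipping Y the toolpath is (58.3161,109.8036) → (58.2316,17.1605) → (83.9468,90.9733).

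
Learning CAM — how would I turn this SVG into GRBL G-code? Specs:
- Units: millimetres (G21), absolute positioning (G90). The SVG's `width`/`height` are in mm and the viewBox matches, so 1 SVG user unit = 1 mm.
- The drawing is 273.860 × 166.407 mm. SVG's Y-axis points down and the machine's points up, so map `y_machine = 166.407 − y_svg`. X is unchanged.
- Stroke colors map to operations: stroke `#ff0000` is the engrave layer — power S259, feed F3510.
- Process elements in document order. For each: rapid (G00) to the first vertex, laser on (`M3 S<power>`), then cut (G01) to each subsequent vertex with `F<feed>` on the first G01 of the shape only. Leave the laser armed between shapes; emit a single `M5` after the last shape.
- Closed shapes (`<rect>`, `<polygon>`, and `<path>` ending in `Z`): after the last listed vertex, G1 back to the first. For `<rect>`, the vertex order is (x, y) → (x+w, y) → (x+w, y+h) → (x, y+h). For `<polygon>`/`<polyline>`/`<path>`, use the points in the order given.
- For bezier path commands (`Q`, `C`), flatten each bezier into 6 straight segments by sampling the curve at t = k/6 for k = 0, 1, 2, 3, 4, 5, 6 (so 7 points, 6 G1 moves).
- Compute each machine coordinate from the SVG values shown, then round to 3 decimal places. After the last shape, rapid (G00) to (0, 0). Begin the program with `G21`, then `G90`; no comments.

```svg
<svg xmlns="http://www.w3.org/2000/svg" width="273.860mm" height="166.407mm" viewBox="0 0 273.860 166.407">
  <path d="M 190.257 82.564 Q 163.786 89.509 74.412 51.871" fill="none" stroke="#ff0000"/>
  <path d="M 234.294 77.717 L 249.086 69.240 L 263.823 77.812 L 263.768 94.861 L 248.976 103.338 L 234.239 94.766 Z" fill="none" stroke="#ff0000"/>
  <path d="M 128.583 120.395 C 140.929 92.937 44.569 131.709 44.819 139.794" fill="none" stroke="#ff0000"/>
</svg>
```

G21
G90
G00 X190.257 Y83.843
M3 S259
G01 X179.686 Y82.766 F3510
G01 X165.620 Y84.167
G01 X148.060 Y88.044
G01 X127.005 Y94.398
G01 X102.456 Y103.228
G01 X74.412 Y114.536
G00 X234.294 Y88.690
M3 S259
G01 X249.086 Y97.167 F3510
G01 X263.823 Y88.595
G01 X263.768 Y71.546
G01 X248.976 Y63.069
G01 X234.239 Y71.641
G01 X234.294 Y88.690
G00 X128.583 Y46.012
M3 S259
G01 X126.648 Y54.671 F3510
G01 X112.298 Y54.983
G01 X91.237 Y49.641
G01 X69.168 Y41.337
G01 X51.794 Y32.764
G01 X44.819 Y26.613
M5
G00 X0.000 Y0.000

viewBox `0 0 273.860 166.407` with mm width/height → 1 unit = 1 mm. Flip: y_m = 166.407 − y_svg.

**Shape 1** — `<path>` quadratic bezier, stroke `#ff0000` → engrave (S259, F3510). Control points (SVG): P0=(190.257,82.564), P1=(163.786,89.509), P2=(74.412,51.871); sampled at t=k/6. Machine vertices: (190.257,83.843) → (179.686,82.766) → (165.620,84.167) → (148.060,88.044) → (127.005,94.398) → (102.456,103.228) → (74.412,114.536). Open path.

**Shape 2** — `<path>` regular polygon, stroke `#ff0000` → engrave (S259, F3510). Machine vertices: (234.294,88.690) → (249.086,97.167) → (263.823,88.595) → (263.768,71.546) → (248.976,63.069) → (234.239,71.641) → (234.294,88.690). Closed: final G1 returns to the first vertex.

**Shape 3** — `<path>` cubic bezier, stroke `#ff0000` → engrave (S259, F3510). Control points (SVG): P0=(128.583,120.395), P1=(140.929,92.937), P2=(44.569,131.709), P3=(44.819,139.794); sampled at t=k/6. Machine vertices: (128.583,46.012) → (126.648,54.671) → (112.298,54.983) → (91.237,49.641) → (69.168,41.337) → (51.794,32.764) → (44.819,26.613). Open path.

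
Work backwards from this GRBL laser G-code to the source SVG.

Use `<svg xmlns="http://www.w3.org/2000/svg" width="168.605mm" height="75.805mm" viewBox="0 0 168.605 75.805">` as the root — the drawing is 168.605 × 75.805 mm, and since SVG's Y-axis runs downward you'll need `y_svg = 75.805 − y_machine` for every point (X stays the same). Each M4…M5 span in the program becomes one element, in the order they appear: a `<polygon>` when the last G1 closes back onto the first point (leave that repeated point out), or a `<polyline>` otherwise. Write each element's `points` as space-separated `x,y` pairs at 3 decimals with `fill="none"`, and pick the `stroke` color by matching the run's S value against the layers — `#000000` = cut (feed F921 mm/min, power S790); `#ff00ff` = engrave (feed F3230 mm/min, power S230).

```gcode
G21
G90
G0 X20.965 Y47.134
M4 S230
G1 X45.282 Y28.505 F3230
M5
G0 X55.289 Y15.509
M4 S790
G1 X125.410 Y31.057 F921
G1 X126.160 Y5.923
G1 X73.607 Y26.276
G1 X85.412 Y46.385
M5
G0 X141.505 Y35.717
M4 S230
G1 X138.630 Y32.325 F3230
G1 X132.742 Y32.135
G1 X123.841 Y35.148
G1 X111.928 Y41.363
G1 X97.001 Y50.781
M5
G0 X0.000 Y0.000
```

Machine Y-up, SVG Y-down with viewBox height 75.805, so y_svg = 75.805 − y_machine; X carries over.

Run 1: the run's S230 means `#ff00ff` (engrave). The run is open, so emit a `<polyline>` with points (Y-flipped): 20.965,28.671 45.282,47.300.

Run 2: S790 ⇒ cut layer `#000000`. The run is open, so emit a `<polyline>` with points (Y-flipped): 55.289,60.296 125.410,44.748 126.160,69.882 73.607,49.529 85.412,29.420.

Run 3: the run's S230 means `#ff00ff` (engrave). The run is open, so emit a `<polyline>` with points (Y-flipped): 141.505,40.088 138.630,43.480 132.742,43.670 123.841,40.657 111.928,34.442 97.001,25.024.

<svg xmlns="http://www.w3.org/2000/svg" width="168.605mm" height="75.805mm" viewBox="0 0 168.605 75.805">
  <polyline points="20.965,28.671 45.282,47.300" fill="none" stroke="#ff00ff"/>
  <polyline points="55.289,60.296 125.410,44.748 126.160,69.882 73.607,49.529 85.412,29.420" fill="none" stroke="#000000"/>
  <polyline points="141.505,40.088 138.630,43.480 132.742,43.670 123.841,40.657 111.928,34.442 97.001,25.024" fill="none" stroke="#ff00ff"/>
</svg>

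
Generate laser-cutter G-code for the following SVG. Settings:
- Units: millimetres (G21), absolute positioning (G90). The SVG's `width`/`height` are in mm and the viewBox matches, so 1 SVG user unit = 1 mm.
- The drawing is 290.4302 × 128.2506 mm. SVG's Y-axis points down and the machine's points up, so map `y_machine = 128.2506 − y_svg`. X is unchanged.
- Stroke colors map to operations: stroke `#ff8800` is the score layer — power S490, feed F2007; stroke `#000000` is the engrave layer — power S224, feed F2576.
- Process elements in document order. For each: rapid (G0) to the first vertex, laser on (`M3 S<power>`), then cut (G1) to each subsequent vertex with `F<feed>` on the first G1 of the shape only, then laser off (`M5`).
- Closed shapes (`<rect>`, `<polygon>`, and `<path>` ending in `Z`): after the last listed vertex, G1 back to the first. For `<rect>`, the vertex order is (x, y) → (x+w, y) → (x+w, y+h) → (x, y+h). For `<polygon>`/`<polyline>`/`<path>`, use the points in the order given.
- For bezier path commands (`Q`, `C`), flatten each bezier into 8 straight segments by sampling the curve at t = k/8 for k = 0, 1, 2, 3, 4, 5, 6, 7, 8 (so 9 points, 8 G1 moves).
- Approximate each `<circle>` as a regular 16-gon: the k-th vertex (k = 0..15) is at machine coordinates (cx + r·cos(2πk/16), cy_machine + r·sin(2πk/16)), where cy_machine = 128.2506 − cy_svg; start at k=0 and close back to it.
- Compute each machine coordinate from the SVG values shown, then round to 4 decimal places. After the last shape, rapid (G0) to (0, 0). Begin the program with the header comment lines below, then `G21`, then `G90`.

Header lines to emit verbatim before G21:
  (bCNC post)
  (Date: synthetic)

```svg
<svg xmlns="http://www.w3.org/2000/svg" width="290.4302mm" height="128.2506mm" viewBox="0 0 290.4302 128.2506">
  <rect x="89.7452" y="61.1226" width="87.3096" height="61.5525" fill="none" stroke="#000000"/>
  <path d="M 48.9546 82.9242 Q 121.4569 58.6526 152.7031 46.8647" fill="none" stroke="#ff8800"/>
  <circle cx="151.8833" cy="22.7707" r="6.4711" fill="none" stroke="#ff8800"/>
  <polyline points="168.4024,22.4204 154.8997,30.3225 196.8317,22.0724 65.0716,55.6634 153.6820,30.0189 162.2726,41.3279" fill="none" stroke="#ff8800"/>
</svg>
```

viewBox `0 0 290.4302 128.2506` with mm width/height → 1 unit = 1 mm. Flip: y_m = 128.2506 − y_svg.

**Shape 1** — `<rect>` rectangle, stroke `#000000` → engrave (S224, F2576). Machine vertices: (89.7452,67.1280) → (177.0548,67.1280) → (177.0548,5.5755) → (89.7452,5.5755) → (89.7452,67.1280). Closed: final G1 returns to the first vertex.

**Shape 2** — `<path>` quadratic bezier, stroke `#ff8800` → score (S490, F2007). Control points (SVG): P0=(48.9546,82.9242), P1=(121.4569,58.6526), P2=(152.7031,46.8647); sampled at t=k/8. Machine vertices: (48.9546,45.3264) → (66.4355,51.1992) → (82.6272,56.6820) → (97.5297,61.7746) → (111.1429,66.4771) → (123.4668,70.7895) → (134.5015,74.7117) → (144.2469,78.2439) → (152.7031,81.3859). Open path.

**Shape 3** — `<circle>` circle, stroke `#ff8800` → score (S490, F2007). Machine vertices: (158.3544,105.4799) → (157.8618,107.9563) → (156.4591,110.0557) → (154.3597,111.4584) → (151.8833,111.9510) → (149.4069,111.4584) → (147.3075,110.0557) → (145.9048,107.9563) → (145.4122,105.4799) → (145.9048,103.0035) → (147.3075,100.9041) → (149.4069,99.5014) → (151.8833,99.0088) → (154.3597,99.5014) → (156.4591,100.9041) → (157.8618,103.0035) → (158.3544,105.4799). Closed: final G1 returns to the first vertex.

**Shape 4** — `<polyline>` open polyline, stroke `#ff8800` → score (S490, F2007). Machine vertices: (168.4024,105.8302) → (154.8997,97.9281) → (196.8317,106.1782) → (65.0716,72.5872) → (153.6820,98.2317) → (162.2726,86.9227). Open path.

(bCNC post)
(Date: synthetic)
G21
G90
G0 X89.7452 Y67.1280
M3 S224
G1 X177.0548 Y67.1280 F2576
G1 X177.0548 Y5.5755
G1 X89.7452 Y5.5755
G1 X89.7452 Y67.1280
M5
G0 X48.9546 Y45.3264
M3 S490
G1 X66.4355 Y51.1992 F2007
G1 X82.6272 Y56.6820
G1 X97.5297 Y61.7746
G1 X111.1429 Y66.4771
G1 X123.4668 Y70.7895
G1 X134.5015 Y74.7117
G1 X144.2469 Y78.2439
G1 X152.7031 Y81.3859
M5
G0 X158.3544 Y105.4799
M3 S490
G1 X157.8618 Y107.9563 F2007
G1 X156.4591 Y110.0557
G1 X154.3597 Y111.4584
G1 X151.8833 Y111.9510
G1 X149.4069 Y111.4584
G1 X147.3075 Y110.0557
G1 X145.9048 Y107.9563
G1 X145.4122 Y105.4799
G1 X145.9048 Y103.0035
G1 X147.3075 Y100.9041
G1 X149.4069 Y99.5014
G1 X151.8833 Y99.0088
G1 X154.3597 Y99.5014
G1 X156.4591 Y100.9041
G1 X157.8618 Y103.0035
G1 X158.3544 Y105.4799
M5
G0 X168.4024 Y105.8302
M3 S490
G1 X154.8997 Y97.9281 F2007
G1 X196.8317 Y106.1782
G1 X65.0716 Y72.5872
G1 X153.6820 Y98.2317
G1 X162.2726 Y86.9227
M5
G0 X0.0000 Y0.0000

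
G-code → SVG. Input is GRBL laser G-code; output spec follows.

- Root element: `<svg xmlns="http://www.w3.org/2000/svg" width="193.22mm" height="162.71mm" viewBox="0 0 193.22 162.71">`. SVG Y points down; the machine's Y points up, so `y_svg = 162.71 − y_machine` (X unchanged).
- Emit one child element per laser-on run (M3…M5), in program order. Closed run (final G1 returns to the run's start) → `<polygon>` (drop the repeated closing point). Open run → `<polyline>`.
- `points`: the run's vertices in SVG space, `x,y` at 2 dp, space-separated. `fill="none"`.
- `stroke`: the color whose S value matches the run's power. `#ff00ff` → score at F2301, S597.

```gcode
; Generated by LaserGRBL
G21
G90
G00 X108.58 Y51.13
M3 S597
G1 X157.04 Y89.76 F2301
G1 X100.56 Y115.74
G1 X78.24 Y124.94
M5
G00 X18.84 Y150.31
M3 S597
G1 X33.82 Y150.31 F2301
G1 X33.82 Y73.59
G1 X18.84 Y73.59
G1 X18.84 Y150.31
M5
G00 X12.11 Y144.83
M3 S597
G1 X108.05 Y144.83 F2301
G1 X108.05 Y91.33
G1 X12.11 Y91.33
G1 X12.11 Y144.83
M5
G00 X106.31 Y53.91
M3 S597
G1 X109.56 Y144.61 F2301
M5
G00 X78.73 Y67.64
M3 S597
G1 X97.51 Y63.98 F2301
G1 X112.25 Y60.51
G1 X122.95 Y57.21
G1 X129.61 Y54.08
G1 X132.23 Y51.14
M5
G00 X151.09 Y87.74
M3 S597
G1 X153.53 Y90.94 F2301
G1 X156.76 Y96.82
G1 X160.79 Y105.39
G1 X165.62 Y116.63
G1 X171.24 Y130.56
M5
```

Each laser-on run becomes one SVG element. Flip Y back into SVG space with y_svg = 162.71 − y_machine. Every run uses S597, so all elements get stroke `#ff00ff` (score).

Run 1: The run is open, so emit a `<polyline>` with points (Y-flipped): 108.58,111.58 157.04,72.95 100.56,46.97 78.24,37.77.

Run 2: The run returns to its start, so emit a `<polygon>` with points (Y-flipped): 18.84,12.40 33.82,12.40 33.82,89.12 18.84,89.12.

Run 3: The run returns to its start, so emit a `<polygon>` with points (Y-flipped): 12.11,17.88 108.05,17.88 108.05,71.38 12.11,71.38.

Run 4: The run is open, so emit a `<polyline>` with points (Y-flipped): 106.31,108.80 109.56,18.10.

Run 5: The run is open, so emit a `<polyline>` with points (Y-flipped): 78.73,95.07 97.51,98.73 112.25,102.20 122.95,105.50 129.61,108.63 132.23,111.57.

Run 6: The run is open, so emit a `<polyline>` with points (Y-flipped): 151.09,74.97 153.53,71.77 156.76,65.89 160.79,57.32 165.62,46.08 171.24,32.15.

<svg xmlns="http://www.w3.org/2000/svg" width="193.22mm" height="162.71mm" viewBox="0 0 193.22 162.71">
  <polyline points="108.58,111.58 157.04,72.95 100.56,46.97 78.24,37.77" fill="none" stroke="#ff00ff"/>
  <polygon points="18.84,12.40 33.82,12.40 33.82,89.12 18.84,89.12" fill="none" stroke="#ff00ff"/>
  <polygon points="12.11,17.88 108.05,17.88 108.05,71.38 12.11,71.38" fill="none" stroke="#ff00ff"/>
  <polyline points="106.31,108.80 109.56,18.10" fill="none" stroke="#ff00ff"/>
  <polyline points="78.73,95.07 97.51,98.73 112.25,102.20 122.95,105.50 129.61,108.63 132.23,111.57" fill="none" stroke="#ff00ff"/>
  <polyline points="151.09,74.97 153.53,71.77 156.76,65.89 160.79,57.32 165.62,46.08 171.24,32.15" fill="none" stroke="#ff00ff"/>
</svg>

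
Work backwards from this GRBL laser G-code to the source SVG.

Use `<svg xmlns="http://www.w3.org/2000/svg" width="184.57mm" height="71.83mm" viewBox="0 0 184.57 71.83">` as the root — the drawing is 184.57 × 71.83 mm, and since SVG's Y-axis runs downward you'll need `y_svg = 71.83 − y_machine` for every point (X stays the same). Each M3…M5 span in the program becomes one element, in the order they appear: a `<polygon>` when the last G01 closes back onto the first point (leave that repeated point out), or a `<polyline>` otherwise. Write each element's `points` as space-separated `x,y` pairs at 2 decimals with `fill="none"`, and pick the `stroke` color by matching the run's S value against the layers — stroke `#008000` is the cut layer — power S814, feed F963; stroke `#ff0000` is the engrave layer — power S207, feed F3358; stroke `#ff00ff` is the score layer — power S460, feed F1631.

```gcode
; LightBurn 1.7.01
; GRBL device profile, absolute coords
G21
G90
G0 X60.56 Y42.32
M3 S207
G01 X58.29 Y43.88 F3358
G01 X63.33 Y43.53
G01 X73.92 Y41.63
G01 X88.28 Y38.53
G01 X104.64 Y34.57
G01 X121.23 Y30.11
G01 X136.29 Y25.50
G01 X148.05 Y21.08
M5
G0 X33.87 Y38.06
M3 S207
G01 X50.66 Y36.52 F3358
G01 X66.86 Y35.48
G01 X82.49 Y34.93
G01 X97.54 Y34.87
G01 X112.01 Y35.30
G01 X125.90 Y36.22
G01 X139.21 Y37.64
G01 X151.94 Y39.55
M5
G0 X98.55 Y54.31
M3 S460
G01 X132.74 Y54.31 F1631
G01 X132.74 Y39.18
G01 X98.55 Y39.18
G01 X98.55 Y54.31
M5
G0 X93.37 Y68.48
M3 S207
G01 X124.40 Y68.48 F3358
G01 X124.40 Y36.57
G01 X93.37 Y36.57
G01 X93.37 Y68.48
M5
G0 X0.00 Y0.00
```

y_svg = 71.83 − y_m.

[1] S207→`#ff0000` (engrave); open run; points: 60.56,29.51 58.29,27.95 63.33,28.30 73.92,30.20 88.28,33.30 104.64,37.26 121.23,41.72 136.29,46.33 148.05,50.75

[2] S207→`#ff0000` (engrave); open run; points: 33.87,33.77 50.66,35.31 66.86,36.35 82.49,36.90 97.54,36.96 112.01,36.53 125.90,35.61 139.21,34.19 151.94,32.28

[3] S460→`#ff00ff` (score); closed run; points: 98.55,17.52 132.74,17.52 132.74,32.65 98.55,32.65

[4] S207→`#ff0000` (engrave); closed run; points: 93.37,3.35 124.40,3.35 124.40,35.26 93.37,35.26

<svg xmlns="http://www.w3.org/2000/svg" width="184.57mm" height="71.83mm" viewBox="0 0 184.57 71.83">
  <polyline points="60.56,29.51 58.29,27.95 63.33,28.30 73.92,30.20 88.28,33.30 104.64,37.26 121.23,41.72 136.29,46.33 148.05,50.75" fill="none" stroke="#ff0000"/>
  <polyline points="33.87,33.77 50.66,35.31 66.86,36.35 82.49,36.90 97.54,36.96 112.01,36.53 125.90,35.61 139.21,34.19 151.94,32.28" fill="none" stroke="#ff0000"/>
  <polygon points="98.55,17.52 132.74,17.52 132.74,32.65 98.55,32.65" fill="none" stroke="#ff00ff"/>
  <polygon points="93.37,3.35 124.40,3.35 124.40,35.26 93.37,35.26" fill="none" stroke="#ff0000"/>
</svg>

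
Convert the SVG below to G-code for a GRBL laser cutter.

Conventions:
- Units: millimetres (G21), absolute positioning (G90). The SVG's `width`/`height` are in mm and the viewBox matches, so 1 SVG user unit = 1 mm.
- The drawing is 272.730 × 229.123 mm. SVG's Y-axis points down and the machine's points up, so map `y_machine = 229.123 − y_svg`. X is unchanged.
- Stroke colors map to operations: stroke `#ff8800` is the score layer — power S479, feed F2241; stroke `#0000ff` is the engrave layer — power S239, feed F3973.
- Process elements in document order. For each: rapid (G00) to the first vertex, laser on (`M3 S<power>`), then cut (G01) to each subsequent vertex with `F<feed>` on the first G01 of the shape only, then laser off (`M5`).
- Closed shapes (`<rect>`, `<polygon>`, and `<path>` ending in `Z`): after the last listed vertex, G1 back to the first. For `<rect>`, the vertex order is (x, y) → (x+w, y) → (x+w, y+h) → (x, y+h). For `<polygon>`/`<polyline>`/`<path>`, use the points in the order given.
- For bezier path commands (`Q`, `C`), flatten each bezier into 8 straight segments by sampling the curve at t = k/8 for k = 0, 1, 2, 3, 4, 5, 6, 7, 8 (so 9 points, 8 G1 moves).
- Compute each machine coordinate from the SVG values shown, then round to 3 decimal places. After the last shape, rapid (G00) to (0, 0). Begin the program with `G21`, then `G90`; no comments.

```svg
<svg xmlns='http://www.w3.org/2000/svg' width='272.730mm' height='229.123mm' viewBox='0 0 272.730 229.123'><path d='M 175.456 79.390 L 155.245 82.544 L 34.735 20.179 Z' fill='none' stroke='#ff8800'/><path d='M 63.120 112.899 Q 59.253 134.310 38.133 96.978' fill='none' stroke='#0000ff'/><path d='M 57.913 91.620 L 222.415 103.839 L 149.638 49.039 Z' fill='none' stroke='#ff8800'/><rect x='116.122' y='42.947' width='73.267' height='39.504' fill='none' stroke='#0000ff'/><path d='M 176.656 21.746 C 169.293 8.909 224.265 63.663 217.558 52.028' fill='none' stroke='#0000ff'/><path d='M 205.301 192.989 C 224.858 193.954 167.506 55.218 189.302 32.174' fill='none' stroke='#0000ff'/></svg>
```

viewBox `0 0 272.730 229.123` with mm width/height → 1 unit = 1 mm. Flip: y_m = 229.123 − y_svg.

**Shape 1** — `<path>` closed polygon, stroke `#ff8800` → score (S479, F2241). Machine vertices: (175.456,149.733) → (155.245,146.579) → (34.735,208.944) → (175.456,149.733). Closed: final G1 returns to the first vertex.

**Shape 2** — `<path>` quadratic bezier, stroke `#0000ff` → engrave (S239, F3973). Control points (SVG): P0=(63.120,112.899), P1=(59.253,134.310), P2=(38.133,96.978); sampled at t=k/8. Machine vertices: (63.120,116.224) → (61.884,111.789) → (60.108,109.190) → (57.794,108.426) → (54.940,109.499) → (51.547,112.407) → (47.615,117.150) → (43.143,123.730) → (38.133,132.145). Open path.

**Shape 3** — `<path>` closed polygon, stroke `#ff8800` → score (S479, F2241). Machine vertices: (57.913,137.503) → (222.415,125.284) → (149.638,180.084) → (57.913,137.503). Closed: final G1 returns to the first vertex.

**Shape 4** — `<rect>` rectangle, stroke `#0000ff` → engrave (S239, F3973). Machine vertices: (116.122,186.176) → (189.389,186.176) → (189.389,146.672) → (116.122,146.672) → (116.122,186.176). Closed: final G1 returns to the first vertex.

**Shape 5** — `<path>` cubic bezier, stroke `#0000ff` → engrave (S239, F3973). Control points (SVG): P0=(176.656,21.746), P1=(169.293,8.909), P2=(224.265,63.663), P3=(217.558,52.028); sampled at t=k/8. Machine vertices: (176.656,207.377) → (176.575,209.284) → (180.884,206.425) → (188.130,200.369) → (196.861,192.687) → (205.622,184.948) → (212.961,178.723) → (217.424,175.582) → (217.558,177.095). Open path.

**Shape 6** — `<path>` cubic bezier, stroke `#0000ff` → engrave (S239, F3973). Control points (SVG): P0=(205.301,192.989), P1=(224.858,193.954), P2=(167.506,55.218), P3=(189.302,32.174); sampled at t=k/8. Machine vertices: (205.301,36.134) → (209.335,41.822) → (207.987,57.614) → (203.086,80.517) → (196.462,107.538) → (189.942,135.685) → (185.357,161.964) → (184.534,183.383) → (189.302,196.949). Open path.

G21
G90
G00 X175.456 Y149.733
M3 S479
G01 X155.245 Y146.579 F2241
G01 X34.735 Y208.944
G01 X175.456 Y149.733
M5
G00 X63.120 Y116.224
M3 S239
G01 X61.884 Y111.789 F3973
G01 X60.108 Y109.190
G01 X57.794 Y108.426
G01 X54.940 Y109.499
G01 X51.547 Y112.407
G01 X47.615 Y117.150
G01 X43.143 Y123.730
G01 X38.133 Y132.145
M5
G00 X57.913 Y137.503
M3 S479
G01 X222.415 Y125.284 F2241
G01 X149.638 Y180.084
G01 X57.913 Y137.503
M5
G00 X116.122 Y186.176
M3 S239
G01 X189.389 Y186.176 F3973
G01 X189.389 Y146.672
G01 X116.122 Y146.672
G01 X116.122 Y186.176
M5
G00 X176.656 Y207.377
M3 S239
G01 X176.575 Y209.284 F3973
G01 X180.884 Y206.425
G01 X188.130 Y200.369
G01 X196.861 Y192.687
G01 X205.622 Y184.948
G01 X212.961 Y178.723
G01 X217.424 Y175.582
G01 X217.558 Y177.095
M5
G00 X205.301 Y36.134
M3 S239
G01 X209.335 Y41.822 F3973
G01 X207.987 Y57.614
G01 X203.086 Y80.517
G01 X196.462 Y107.538
G01 X189.942 Y135.685
G01 X185.357 Y161.964
G01 X184.534 Y183.383
G01 X189.302 Y196.949
M5
G00 X0.000 Y0.000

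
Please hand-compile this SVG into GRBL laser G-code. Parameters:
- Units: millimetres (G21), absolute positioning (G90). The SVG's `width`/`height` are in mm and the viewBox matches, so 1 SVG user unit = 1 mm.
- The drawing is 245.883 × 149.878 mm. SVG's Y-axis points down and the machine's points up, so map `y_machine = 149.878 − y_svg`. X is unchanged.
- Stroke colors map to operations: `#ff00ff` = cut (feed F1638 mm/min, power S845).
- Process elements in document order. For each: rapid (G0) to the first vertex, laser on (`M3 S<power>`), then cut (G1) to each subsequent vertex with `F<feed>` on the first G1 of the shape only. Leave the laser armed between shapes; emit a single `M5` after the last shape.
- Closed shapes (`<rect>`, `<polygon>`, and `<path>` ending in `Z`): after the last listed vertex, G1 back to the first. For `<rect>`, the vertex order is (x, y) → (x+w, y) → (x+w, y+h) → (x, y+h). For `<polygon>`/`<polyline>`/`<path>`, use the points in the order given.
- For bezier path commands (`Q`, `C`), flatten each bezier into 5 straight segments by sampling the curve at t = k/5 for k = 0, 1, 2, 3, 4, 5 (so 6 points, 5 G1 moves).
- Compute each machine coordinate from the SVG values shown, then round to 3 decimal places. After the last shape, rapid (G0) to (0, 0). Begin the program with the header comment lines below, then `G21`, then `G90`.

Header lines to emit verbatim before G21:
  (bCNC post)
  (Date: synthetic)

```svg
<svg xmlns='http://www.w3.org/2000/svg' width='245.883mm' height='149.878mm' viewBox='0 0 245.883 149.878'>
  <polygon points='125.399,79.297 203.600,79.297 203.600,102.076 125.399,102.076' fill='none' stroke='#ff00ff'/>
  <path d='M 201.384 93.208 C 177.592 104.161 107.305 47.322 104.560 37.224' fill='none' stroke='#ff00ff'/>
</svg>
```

(bCNC post)
(Date: synthetic)
G21
G90
G0 X125.399 Y70.581
M3 S845
G1 X203.600 Y70.581 F1638
G1 X203.600 Y47.802
G1 X125.399 Y47.802
G1 X125.399 Y70.581
G0 X201.384 Y56.670
M3 S845
G1 X182.442 Y57.317 F1638
G1 X157.814 Y68.736
G1 X132.976 Y85.431
G1 X113.400 Y101.903
G1 X104.560 Y112.654
M5
G0 X0.000 Y0.000

1 u = 1 mm; y_m = 149.878 − y.

[1] `<polygon>` rectangle, #ff00ff→cut S845 F1638: (125.399,70.581) → (203.600,70.581) → (203.600,47.802) → (125.399,47.802) → (125.399,70.581) (closed)

[2] `<path>` cubic bezier, #ff00ff→cut S845 F1638: (201.384,56.670) → (182.442,57.317) → (157.814,68.736) → (132.976,85.431) → (113.400,101.903) → (104.560,112.654)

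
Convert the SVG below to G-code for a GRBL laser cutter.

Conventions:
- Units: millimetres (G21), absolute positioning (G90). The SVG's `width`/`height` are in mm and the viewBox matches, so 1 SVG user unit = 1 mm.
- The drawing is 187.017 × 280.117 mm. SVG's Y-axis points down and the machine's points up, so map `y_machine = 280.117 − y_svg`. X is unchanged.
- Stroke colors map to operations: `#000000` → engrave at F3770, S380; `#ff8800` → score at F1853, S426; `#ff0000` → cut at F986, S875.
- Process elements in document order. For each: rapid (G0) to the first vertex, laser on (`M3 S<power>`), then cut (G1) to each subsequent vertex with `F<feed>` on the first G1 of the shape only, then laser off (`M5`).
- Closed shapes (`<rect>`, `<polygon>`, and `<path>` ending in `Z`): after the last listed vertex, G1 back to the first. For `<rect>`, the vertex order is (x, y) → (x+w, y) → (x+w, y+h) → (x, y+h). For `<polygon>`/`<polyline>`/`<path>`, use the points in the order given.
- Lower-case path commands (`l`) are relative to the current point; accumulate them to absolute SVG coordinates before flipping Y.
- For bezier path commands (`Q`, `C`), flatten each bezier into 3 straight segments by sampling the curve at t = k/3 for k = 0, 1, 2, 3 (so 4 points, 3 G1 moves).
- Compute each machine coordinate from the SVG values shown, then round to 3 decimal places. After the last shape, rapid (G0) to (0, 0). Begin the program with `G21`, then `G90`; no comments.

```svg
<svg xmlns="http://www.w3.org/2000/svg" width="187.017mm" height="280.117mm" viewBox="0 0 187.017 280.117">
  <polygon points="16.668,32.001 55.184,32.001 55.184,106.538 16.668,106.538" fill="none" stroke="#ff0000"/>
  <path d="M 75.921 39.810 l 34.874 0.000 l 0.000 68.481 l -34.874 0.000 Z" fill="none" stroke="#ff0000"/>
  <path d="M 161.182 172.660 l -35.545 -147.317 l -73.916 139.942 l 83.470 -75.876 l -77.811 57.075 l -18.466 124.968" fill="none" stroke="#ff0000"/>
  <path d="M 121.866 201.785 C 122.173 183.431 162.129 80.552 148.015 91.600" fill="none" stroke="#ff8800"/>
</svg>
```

1 u = 1 mm; y_m = 280.117 − y.

[1] `<polygon>` rectangle, #ff0000→cut S875 F986: (16.668,248.116) → (55.184,248.116) → (55.184,173.579) → (16.668,173.579) → (16.668,248.116) (closed)

[2] `<path>` rectangle, #ff0000→cut S875 F986: (75.921,240.307) → (110.795,240.307) → (110.795,171.826) → (75.921,171.826) → (75.921,240.307) (closed)

[3] `<path>` open polyline, #ff0000→cut S875 F986: (161.182,107.457) → (125.637,254.774) → (51.721,114.832) → (135.191,190.708) → (57.380,133.633) → (38.914,8.665)

[4] `<path>` cubic bezier, #ff8800→score S426 F1853: (121.866,78.332) → (131.918,117.511) → (147.577,168.939) → (148.015,188.517)

G21
G90
G0 X16.668 Y248.116
M3 S875
G1 X55.184 Y248.116 F986
G1 X55.184 Y173.579
G1 X16.668 Y173.579
G1 X16.668 Y248.116
M5
G0 X75.921 Y240.307
M3 S875
G1 X110.795 Y240.307 F986
G1 X110.795 Y171.826
G1 X75.921 Y171.826
G1 X75.921 Y240.307
M5
G0 X161.182 Y107.457
M3 S875
G1 X125.637 Y254.774 F986
G1 X51.721 Y114.832
G1 X135.191 Y190.708
G1 X57.380 Y133.633
G1 X38.914 Y8.665
M5
G0 X121.866 Y78.332
M3 S426
G1 X131.918 Y117.511 F1853
G1 X147.577 Y168.939
G1 X148.015 Y188.517
M5
G0 X0.000 Y0.000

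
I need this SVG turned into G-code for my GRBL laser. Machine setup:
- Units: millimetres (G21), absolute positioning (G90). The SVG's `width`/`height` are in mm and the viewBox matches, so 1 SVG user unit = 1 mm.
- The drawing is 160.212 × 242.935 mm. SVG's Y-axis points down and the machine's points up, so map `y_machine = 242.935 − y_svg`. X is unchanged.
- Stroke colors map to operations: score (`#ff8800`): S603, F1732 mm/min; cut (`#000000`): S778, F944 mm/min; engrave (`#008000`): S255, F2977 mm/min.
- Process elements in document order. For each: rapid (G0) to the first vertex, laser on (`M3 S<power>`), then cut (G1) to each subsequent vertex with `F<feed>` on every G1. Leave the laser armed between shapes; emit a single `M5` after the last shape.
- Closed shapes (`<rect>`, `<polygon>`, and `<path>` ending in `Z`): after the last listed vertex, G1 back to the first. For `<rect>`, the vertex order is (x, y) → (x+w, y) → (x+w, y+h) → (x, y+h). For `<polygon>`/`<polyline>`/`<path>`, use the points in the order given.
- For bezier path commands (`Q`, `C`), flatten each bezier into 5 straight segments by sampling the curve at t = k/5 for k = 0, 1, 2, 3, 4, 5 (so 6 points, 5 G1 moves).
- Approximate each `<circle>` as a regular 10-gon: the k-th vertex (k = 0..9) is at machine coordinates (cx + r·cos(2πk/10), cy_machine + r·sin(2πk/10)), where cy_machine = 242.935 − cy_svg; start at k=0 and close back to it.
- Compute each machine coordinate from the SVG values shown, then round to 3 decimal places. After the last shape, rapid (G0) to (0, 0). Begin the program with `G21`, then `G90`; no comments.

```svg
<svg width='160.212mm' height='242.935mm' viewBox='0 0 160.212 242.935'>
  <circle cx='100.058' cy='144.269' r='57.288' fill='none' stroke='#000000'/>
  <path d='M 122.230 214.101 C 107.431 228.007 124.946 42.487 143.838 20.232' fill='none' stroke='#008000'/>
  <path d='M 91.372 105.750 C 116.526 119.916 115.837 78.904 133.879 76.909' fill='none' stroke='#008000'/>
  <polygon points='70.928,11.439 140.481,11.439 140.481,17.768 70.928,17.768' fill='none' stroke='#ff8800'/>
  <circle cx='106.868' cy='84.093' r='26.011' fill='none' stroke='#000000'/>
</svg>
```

G21
G90
G0 X157.346 Y98.666
M3 S778
G1 X146.405 Y132.339 F944
G1 X117.761 Y153.150 F944
G1 X82.355 Y153.150 F944
G1 X53.711 Y132.339 F944
G1 X42.770 Y98.666 F944
G1 X53.711 Y64.993 F944
G1 X82.355 Y44.182 F944
G1 X117.761 Y44.182 F944
G1 X146.405 Y64.993 F944
G1 X157.346 Y98.666 F944
G0 X122.230 Y28.834
M3 S255
G1 X116.981 Y41.520 F2977
G1 X118.002 Y84.659 F2977
G1 X123.809 Y140.842 F2977
G1 X132.916 Y192.660 F2977
G1 X143.838 Y222.703 F2977
G0 X91.372 Y137.185
M3 S255
G1 X103.720 Y134.553 F2977
G1 X112.005 Y140.643 F2977
G1 X118.367 Y150.932 F2977
G1 X124.945 Y160.901 F2977
G1 X133.879 Y166.026 F2977
G0 X70.928 Y231.496
M3 S603
G1 X140.481 Y231.496 F1732
G1 X140.481 Y225.167 F1732
G1 X70.928 Y225.167 F1732
G1 X70.928 Y231.496 F1732
G0 X132.879 Y158.842
M3 S778
G1 X127.911 Y174.131 F944
G1 X114.906 Y183.580 F944
G1 X98.830 Y183.580 F944
G1 X85.825 Y174.131 F944
G1 X80.857 Y158.842 F944
G1 X85.825 Y143.553 F944
G1 X98.830 Y134.104 F944
G1 X114.906 Y134.104 F944
G1 X127.911 Y143.553 F944
G1 X132.879 Y158.842 F944
M5
G0 X0.000 Y0.000

viewBox `0 0 160.212 242.935` with mm width/height → 1 unit = 1 mm. Flip: y_m = 242.935 − y_svg.

**Shape 1** — `<circle>` circle, stroke `#000000` → cut (S778, F944). Machine vertices: (157.346,98.666) → (146.405,132.339) → (117.761,153.150) → (82.355,153.150) → (53.711,132.339) → (42.770,98.666) → (53.711,64.993) → (82.355,44.182) → (117.761,44.182) → (146.405,64.993) → (157.346,98.666). Closed: final G1 returns to the first vertex.

**Shape 2** — `<path>` cubic bezier, stroke `#008000` → engrave (S255, F2977). Control points (SVG): P0=(122.230,214.101), P1=(107.431,228.007), P2=(124.946,42.487), P3=(143.838,20.232); sampled at t=k/5. Machine vertices: (122.230,28.834) → (116.981,41.520) → (118.002,84.659) → (123.809,140.842) → (132.916,192.660) → (143.838,222.703). Open path.

**Shape 3** — `<path>` cubic bezier, stroke `#008000` → engrave (S255, F2977). Control points (SVG): P0=(91.372,105.750), P1=(116.526,119.916), P2=(115.837,78.904), P3=(133.879,76.909); sampled at t=k/5. Machine vertices: (91.372,137.185) → (103.720,134.553) → (112.005,140.643) → (118.367,150.932) → (124.945,160.901) → (133.879,166.026). Open path.

**Shape 4** — `<polygon>` rectangle, stroke `#ff8800` → score (S603, F1732). Machine vertices: (70.928,231.496) → (140.481,231.496) → (140.481,225.167) → (70.928,225.167) → (70.928,231.496). Closed: final G1 returns to the first vertex.

**Shape 5** — `<circle>` circle, stroke `#000000` → cut (S778, F944). Machine vertices: (132.879,158.842) → (127.911,174.131) → (114.906,183.580) → (98.830,183.580) → (85.825,174.131) → (80.857,158.842) → (85.825,143.553) → (98.830,134.104) → (114.906,134.104) → (127.911,143.553) → (132.879,158.842). Closed: final G1 returns to the first vertex.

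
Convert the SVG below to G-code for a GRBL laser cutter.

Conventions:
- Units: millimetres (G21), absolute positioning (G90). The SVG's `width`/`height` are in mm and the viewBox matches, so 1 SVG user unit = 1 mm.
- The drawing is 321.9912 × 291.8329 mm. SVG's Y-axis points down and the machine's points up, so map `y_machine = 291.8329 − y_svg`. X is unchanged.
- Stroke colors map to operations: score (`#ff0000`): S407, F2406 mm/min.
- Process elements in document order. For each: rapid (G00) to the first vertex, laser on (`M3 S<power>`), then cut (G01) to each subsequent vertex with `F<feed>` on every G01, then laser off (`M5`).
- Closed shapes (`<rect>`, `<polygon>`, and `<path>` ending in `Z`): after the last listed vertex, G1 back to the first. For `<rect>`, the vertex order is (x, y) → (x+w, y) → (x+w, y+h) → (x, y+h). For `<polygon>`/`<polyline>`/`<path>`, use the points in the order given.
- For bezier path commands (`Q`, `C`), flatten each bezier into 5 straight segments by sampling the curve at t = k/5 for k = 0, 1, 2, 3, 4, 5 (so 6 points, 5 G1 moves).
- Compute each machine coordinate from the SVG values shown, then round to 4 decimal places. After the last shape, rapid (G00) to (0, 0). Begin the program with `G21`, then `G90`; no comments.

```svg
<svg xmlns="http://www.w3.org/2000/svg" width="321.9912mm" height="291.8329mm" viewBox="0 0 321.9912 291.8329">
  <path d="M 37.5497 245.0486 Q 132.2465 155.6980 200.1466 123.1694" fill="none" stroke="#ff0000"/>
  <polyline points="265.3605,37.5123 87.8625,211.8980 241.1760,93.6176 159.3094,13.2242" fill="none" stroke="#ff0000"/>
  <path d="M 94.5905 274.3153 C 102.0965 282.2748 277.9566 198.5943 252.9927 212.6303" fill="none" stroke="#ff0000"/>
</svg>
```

G21
G90
G00 X37.5497 Y46.7843
M3 S407
G01 X74.3566 Y80.2517 F2406
G01 X109.0197 Y109.1733 F2406
G01 X141.5390 Y133.5491 F2406
G01 X171.9147 Y153.3792 F2406
G01 X200.1466 Y168.6635 F2406
M5
G00 X265.3605 Y254.3206
M3 S407
G01 X87.8625 Y79.9349 F2406
G01 X241.1760 Y198.2153 F2406
G01 X159.3094 Y278.6087 F2406
M5
G00 X94.5905 Y17.5176
M3 S407
G01 X116.3432 Y22.2238 F2406
G01 X160.7803 Y39.8346 F2406
G01 X210.1813 Y61.2607 F2406
G01 X246.8256 Y77.4131 F2406
G01 X252.9927 Y79.2026 F2406
M5
G00 X0.0000 Y0.0000

viewBox `0 0 321.9912 291.8329` with mm width/height → 1 unit = 1 mm. Flip: y_m = 291.8329 − y_svg.

**Shape 1** — `<path>` quadratic bezier, stroke `#ff0000` → score (S407, F2406). Control points (SVG): P0=(37.5497,245.0486), P1=(132.2465,155.6980), P2=(200.1466,123.1694); sampled at t=k/5. Machine vertices: (37.5497,46.7843) → (74.3566,80.2517) → (109.0197,109.1733) → (141.5390,133.5491) → (171.9147,153.3792) → (200.1466,168.6635). Open path.

**Shape 2** — `<polyline>` open polyline, stroke `#ff0000` → score (S407, F2406). Machine vertices: (265.3605,254.3206) → (87.8625,79.9349) → (241.1760,198.2153) → (159.3094,278.6087). Open path.

**Shape 3** — `<path>` cubic bezier, stroke `#ff0000` → score (S407, F2406). Control points (SVG): P0=(94.5905,274.3153), P1=(102.0965,282.2748), P2=(277.9566,198.5943), P3=(252.9927,212.6303); sampled at t=k/5. Machine vertices: (94.5905,17.5176) → (116.3432,22.2238) → (160.7803,39.8346) → (210.1813,61.2607) → (246.8256,77.4131) → (252.9927,79.2026). Open path.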